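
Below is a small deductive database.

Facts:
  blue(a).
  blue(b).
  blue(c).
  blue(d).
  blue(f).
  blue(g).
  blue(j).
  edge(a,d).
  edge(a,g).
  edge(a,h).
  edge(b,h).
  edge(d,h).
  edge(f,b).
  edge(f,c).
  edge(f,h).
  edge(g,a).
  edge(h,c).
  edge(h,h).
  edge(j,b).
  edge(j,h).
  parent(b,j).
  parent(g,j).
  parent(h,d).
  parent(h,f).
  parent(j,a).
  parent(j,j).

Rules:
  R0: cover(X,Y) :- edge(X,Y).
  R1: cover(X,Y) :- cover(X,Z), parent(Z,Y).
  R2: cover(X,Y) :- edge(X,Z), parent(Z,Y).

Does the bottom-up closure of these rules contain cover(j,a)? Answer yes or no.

round 1: derive cover(a,d) via R0 from edge(a,d)
round 1: derive cover(a,g) via R0 from edge(a,g)
round 1: derive cover(a,h) via R0 from edge(a,h)
round 1: derive cover(b,h) via R0 from edge(b,h)
round 1: derive cover(d,h) via R0 from edge(d,h)
round 1: derive cover(f,b) via R0 from edge(f,b)
round 1: derive cover(f,c) via R0 from edge(f,c)
round 1: derive cover(f,h) via R0 from edge(f,h)
round 1: derive cover(g,a) via R0 from edge(g,a)
round 1: derive cover(h,c) via R0 from edge(h,c)
round 1: derive cover(h,h) via R0 from edge(h,h)
round 1: derive cover(j,b) via R0 from edge(j,b)
round 1: derive cover(j,h) via R0 from edge(j,h)
round 1: derive cover(a,f) via R2 from edge(a,h), parent(h,f)
round 1: derive cover(a,j) via R2 from edge(a,g), parent(g,j)
round 1: derive cover(b,d) via R2 from edge(b,h), parent(h,d)
round 1: derive cover(b,f) via R2 from edge(b,h), parent(h,f)
round 1: derive cover(d,d) via R2 from edge(d,h), parent(h,d)
round 1: derive cover(d,f) via R2 from edge(d,h), parent(h,f)
round 1: derive cover(f,d) via R2 from edge(f,h), parent(h,d)
round 1: derive cover(f,f) via R2 from edge(f,h), parent(h,f)
round 1: derive cover(f,j) via R2 from edge(f,b), parent(b,j)
round 1: derive cover(h,d) via R2 from edge(h,h), parent(h,d)
round 1: derive cover(h,f) via R2 from edge(h,h), parent(h,f)
round 1: derive cover(j,d) via R2 from edge(j,h), parent(h,d)
round 1: derive cover(j,f) via R2 from edge(j,h), parent(h,f)
round 1: derive cover(j,j) via R2 from edge(j,b), parent(b,j)
round 2: derive cover(a,a) via R1 from cover(a,j), parent(j,a)
round 2: derive cover(f,a) via R1 from cover(f,j), parent(j,a)
round 2: derive cover(j,a) via R1 from cover(j,j), parent(j,a)

yes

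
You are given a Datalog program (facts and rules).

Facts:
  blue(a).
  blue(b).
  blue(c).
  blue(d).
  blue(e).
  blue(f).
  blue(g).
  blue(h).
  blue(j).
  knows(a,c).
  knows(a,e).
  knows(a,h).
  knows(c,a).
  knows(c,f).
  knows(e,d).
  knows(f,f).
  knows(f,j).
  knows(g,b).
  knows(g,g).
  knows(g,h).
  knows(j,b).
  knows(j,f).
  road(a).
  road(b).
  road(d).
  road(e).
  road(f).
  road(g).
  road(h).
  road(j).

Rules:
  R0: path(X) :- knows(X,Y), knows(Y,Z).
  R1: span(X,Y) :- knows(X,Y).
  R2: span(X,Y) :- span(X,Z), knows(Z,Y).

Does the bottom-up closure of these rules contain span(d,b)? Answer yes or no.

round 1: derive span(a,c) via R1 from knows(a,c)
round 1: derive span(a,e) via R1 from knows(a,e)
round 1: derive span(a,h) via R1 from knows(a,h)
round 1: derive span(c,a) via R1 from knows(c,a)
round 1: derive span(c,f) via R1 from knows(c,f)
round 1: derive span(e,d) via R1 from knows(e,d)
round 1: derive span(f,f) via R1 from knows(f,f)
round 1: derive span(f,j) via R1 from knows(f,j)
round 1: derive span(g,b) via R1 from knows(g,b)
round 1: derive span(g,g) via R1 from knows(g,g)
round 1: derive span(g,h) via R1 from knows(g,h)
round 1: derive span(j,b) via R1 from knows(j,b)
round 1: derive span(j,f) via R1 from knows(j,f)
round 2: derive span(a,a) via R2 from span(a,c), knows(c,a)
round 2: derive span(a,d) via R2 from span(a,e), knows(e,d)
round 2: derive span(a,f) via R2 from span(a,c), knows(c,f)
round 2: derive span(c,c) via R2 from span(c,a), knows(a,c)
round 2: derive span(c,e) via R2 from span(c,a), knows(a,e)
round 2: derive span(c,h) via R2 from span(c,a), knows(a,h)
round 2: derive span(c,j) via R2 from span(c,f), knows(f,j)
round 2: derive span(f,b) via R2 from span(f,j), knows(j,b)
round 2: derive span(j,j) via R2 from span(j,f), knows(f,j)
round 3: derive span(a,j) via R2 from span(a,f), knows(f,j)
round 3: derive span(c,b) via R2 from span(c,j), knows(j,b)
round 3: derive span(c,d) via R2 from span(c,e), knows(e,d)
round 4: derive span(a,b) via R2 from span(a,j), knows(j,b)

no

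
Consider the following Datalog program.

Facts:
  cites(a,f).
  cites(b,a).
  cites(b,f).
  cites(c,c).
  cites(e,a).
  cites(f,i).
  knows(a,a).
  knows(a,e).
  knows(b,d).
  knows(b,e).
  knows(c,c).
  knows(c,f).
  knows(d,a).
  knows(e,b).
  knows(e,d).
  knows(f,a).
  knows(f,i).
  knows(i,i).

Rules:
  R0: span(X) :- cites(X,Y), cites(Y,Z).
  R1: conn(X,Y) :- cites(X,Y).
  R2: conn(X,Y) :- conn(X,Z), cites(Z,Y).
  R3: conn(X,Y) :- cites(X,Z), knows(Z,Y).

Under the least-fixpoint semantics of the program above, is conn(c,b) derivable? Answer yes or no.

no

round 1: derive conn(a,f) via R1 from cites(a,f)
round 1: derive conn(b,a) via R1 from cites(b,a)
round 1: derive conn(b,f) via R1 from cites(b,f)
round 1: derive conn(c,c) via R1 from cites(c,c)
round 1: derive conn(e,a) via R1 from cites(e,a)
round 1: derive conn(f,i) via R1 from cites(f,i)
round 1: derive conn(a,a) via R3 from cites(a,f), knows(f,a)
round 1: derive conn(a,i) via R3 from cites(a,f), knows(f,i)
round 1: derive conn(b,e) via R3 from cites(b,a), knows(a,e)
round 1: derive conn(b,i) via R3 from cites(b,f), knows(f,i)
round 1: derive conn(c,f) via R3 from cites(c,c), knows(c,f)
round 1: derive conn(e,e) via R3 from cites(e,a), knows(a,e)
round 2: derive conn(c,i) via R2 from conn(c,f), cites(f,i)
round 2: derive conn(e,f) via R2 from conn(e,a), cites(a,f)
round 3: derive conn(e,i) via R2 from conn(e,f), cites(f,i)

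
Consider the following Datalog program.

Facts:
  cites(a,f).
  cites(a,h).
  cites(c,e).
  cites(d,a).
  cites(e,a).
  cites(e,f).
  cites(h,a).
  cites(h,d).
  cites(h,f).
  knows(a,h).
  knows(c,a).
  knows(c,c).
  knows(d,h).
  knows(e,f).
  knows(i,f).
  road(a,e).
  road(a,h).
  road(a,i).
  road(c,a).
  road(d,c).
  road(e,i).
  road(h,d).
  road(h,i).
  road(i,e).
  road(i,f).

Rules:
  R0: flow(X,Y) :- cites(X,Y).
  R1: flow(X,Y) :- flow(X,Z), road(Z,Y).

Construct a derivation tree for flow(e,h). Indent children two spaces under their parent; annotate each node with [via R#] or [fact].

round 1: derive flow(a,f) via R0 from cites(a,f)
round 1: derive flow(a,h) via R0 from cites(a,h)
round 1: derive flow(c,e) via R0 from cites(c,e)
round 1: derive flow(d,a) via R0 from cites(d,a)
round 1: derive flow(e,a) via R0 from cites(e,a)
round 1: derive flow(e,f) via R0 from cites(e,f)
round 1: derive flow(h,a) via R0 from cites(h,a)
round 1: derive flow(h,d) via R0 from cites(h,d)
round 1: derive flow(h,f) via R0 from cites(h,f)
round 2: derive flow(a,d) via R1 from flow(a,h), road(h,d)
round 2: derive flow(a,i) via R1 from flow(a,h), road(h,i)
round 2: derive flow(c,i) via R1 from flow(c,e), road(e,i)
round 2: derive flow(d,e) via R1 from flow(d,a), road(a,e)
round 2: derive flow(d,h) via R1 from flow(d,a), road(a,h)
round 2: derive flow(d,i) via R1 from flow(d,a), road(a,i)
round 2: derive flow(e,e) via R1 from flow(e,a), road(a,e)
round 2: derive flow(e,h) via R1 from flow(e,a), road(a,h)
round 2: derive flow(e,i) via R1 from flow(e,a), road(a,i)
round 2: derive flow(h,c) via R1 from flow(h,d), road(d,c)
round 2: derive flow(h,e) via R1 from flow(h,a), road(a,e)
round 2: derive flow(h,h) via R1 from flow(h,a), road(a,h)
round 2: derive flow(h,i) via R1 from flow(h,a), road(a,i)
round 3: derive flow(a,c) via R1 from flow(a,d), road(d,c)
round 3: derive flow(a,e) via R1 from flow(a,i), road(i,e)
round 3: derive flow(c,f) via R1 from flow(c,i), road(i,f)
round 3: derive flow(d,d) via R1 from flow(d,h), road(h,d)
round 3: derive flow(d,f) via R1 from flow(d,i), road(i,f)
round 3: derive flow(e,d) via R1 from flow(e,h), road(h,d)
round 4: derive flow(a,a) via R1 from flow(a,c), road(c,a)
round 4: derive flow(d,c) via R1 from flow(d,d), road(d,c)
round 4: derive flow(e,c) via R1 from flow(e,d), road(d,c)

flow(e,h)  [via R1]
  flow(e,a)  [via R0]
    cites(e,a)  [fact]
  road(a,h)  [fact]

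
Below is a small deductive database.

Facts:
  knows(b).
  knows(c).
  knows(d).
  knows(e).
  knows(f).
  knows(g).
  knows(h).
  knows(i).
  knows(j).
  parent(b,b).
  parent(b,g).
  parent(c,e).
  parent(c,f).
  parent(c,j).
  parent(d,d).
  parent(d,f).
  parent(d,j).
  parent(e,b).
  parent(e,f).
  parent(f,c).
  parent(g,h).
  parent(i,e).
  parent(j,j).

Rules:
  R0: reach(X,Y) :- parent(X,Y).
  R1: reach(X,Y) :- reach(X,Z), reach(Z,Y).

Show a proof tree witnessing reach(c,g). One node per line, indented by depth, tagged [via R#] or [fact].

reach(c,g)  [via R1]
  reach(c,b)  [via R1]
    reach(c,e)  [via R0]
      parent(c,e)  [fact]
    reach(e,b)  [via R0]
      parent(e,b)  [fact]
  reach(b,g)  [via R0]
    parent(b,g)  [fact]

round 1: derive reach(b,b) via R0 from parent(b,b)
round 1: derive reach(b,g) via R0 from parent(b,g)
round 1: derive reach(c,e) via R0 from parent(c,e)
round 1: derive reach(c,f) via R0 from parent(c,f)
round 1: derive reach(c,j) via R0 from parent(c,j)
round 1: derive reach(d,d) via R0 from parent(d,d)
round 1: derive reach(d,f) via R0 from parent(d,f)
round 1: derive reach(d,j) via R0 from parent(d,j)
round 1: derive reach(e,b) via R0 from parent(e,b)
round 1: derive reach(e,f) via R0 from parent(e,f)
round 1: derive reach(f,c) via R0 from parent(f,c)
round 1: derive reach(g,h) via R0 from parent(g,h)
round 1: derive reach(i,e) via R0 from parent(i,e)
round 1: derive reach(j,j) via R0 from parent(j,j)
round 2: derive reach(b,h) via R1 from reach(b,g), reach(g,h)
round 2: derive reach(c,b) via R1 from reach(c,e), reach(e,b)
round 2: derive reach(c,c) via R1 from reach(c,f), reach(f,c)
round 2: derive reach(d,c) via R1 from reach(d,f), reach(f,c)
round 2: derive reach(e,c) via R1 from reach(e,f), reach(f,c)
round 2: derive reach(e,g) via R1 from reach(e,b), reach(b,g)
round 2: derive reach(f,e) via R1 from reach(f,c), reach(c,e)
round 2: derive reach(f,f) via R1 from reach(f,c), reach(c,f)
round 2: derive reach(f,j) via R1 from reach(f,c), reach(c,j)
round 2: derive reach(i,b) via R1 from reach(i,e), reach(e,b)
round 2: derive reach(i,f) via R1 from reach(i,e), reach(e,f)
round 3: derive reach(c,g) via R1 from reach(c,b), reach(b,g)
round 3: derive reach(c,h) via R1 from reach(c,b), reach(b,h)
round 3: derive reach(d,b) via R1 from reach(d,c), reach(c,b)
round 3: derive reach(d,e) via R1 from reach(d,c), reach(c,e)
round 3: derive reach(e,e) via R1 from reach(e,c), reach(c,e)
round 3: derive reach(e,h) via R1 from reach(e,b), reach(b,h)
round 3: derive reach(e,j) via R1 from reach(e,c), reach(c,j)
round 3: derive reach(f,b) via R1 from reach(f,c), reach(c,b)
round 3: derive reach(f,g) via R1 from reach(f,e), reach(e,g)
round 3: derive reach(i,c) via R1 from reach(i,e), reach(e,c)
round 3: derive reach(i,g) via R1 from reach(i,b), reach(b,g)
round 3: derive reach(i,h) via R1 from reach(i,b), reach(b,h)
round 3: derive reach(i,j) via R1 from reach(i,f), reach(f,j)
round 4: derive reach(d,g) via R1 from reach(d,b), reach(b,g)
round 4: derive reach(d,h) via R1 from reach(d,b), reach(b,h)
round 4: derive reach(f,h) via R1 from reach(f,b), reach(b,h)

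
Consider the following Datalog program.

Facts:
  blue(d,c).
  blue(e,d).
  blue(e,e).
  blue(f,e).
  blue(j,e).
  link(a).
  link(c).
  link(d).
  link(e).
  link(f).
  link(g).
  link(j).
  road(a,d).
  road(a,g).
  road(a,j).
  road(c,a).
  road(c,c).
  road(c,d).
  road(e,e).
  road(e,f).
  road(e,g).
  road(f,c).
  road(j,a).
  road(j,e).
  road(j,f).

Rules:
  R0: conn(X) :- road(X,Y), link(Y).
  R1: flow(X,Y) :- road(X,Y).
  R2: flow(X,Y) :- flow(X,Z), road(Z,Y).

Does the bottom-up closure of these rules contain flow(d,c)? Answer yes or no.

no

round 1: derive flow(a,d) via R1 from road(a,d)
round 1: derive flow(a,g) via R1 from road(a,g)
round 1: derive flow(a,j) via R1 from road(a,j)
round 1: derive flow(c,a) via R1 from road(c,a)
round 1: derive flow(c,c) via R1 from road(c,c)
round 1: derive flow(c,d) via R1 from road(c,d)
round 1: derive flow(e,e) via R1 from road(e,e)
round 1: derive flow(e,f) via R1 from road(e,f)
round 1: derive flow(e,g) via R1 from road(e,g)
round 1: derive flow(f,c) via R1 from road(f,c)
round 1: derive flow(j,a) via R1 from road(j,a)
round 1: derive flow(j,e) via R1 from road(j,e)
round 1: derive flow(j,f) via R1 from road(j,f)
round 2: derive flow(a,a) via R2 from flow(a,j), road(j,a)
round 2: derive flow(a,e) via R2 from flow(a,j), road(j,e)
round 2: derive flow(a,f) via R2 from flow(a,j), road(j,f)
round 2: derive flow(c,g) via R2 from flow(c,a), road(a,g)
round 2: derive flow(c,j) via R2 from flow(c,a), road(a,j)
round 2: derive flow(e,c) via R2 from flow(e,f), road(f,c)
round 2: derive flow(f,a) via R2 from flow(f,c), road(c,a)
round 2: derive flow(f,d) via R2 from flow(f,c), road(c,d)
round 2: derive flow(j,c) via R2 from flow(j,f), road(f,c)
round 2: derive flow(j,d) via R2 from flow(j,a), road(a,d)
round 2: derive flow(j,g) via R2 from flow(j,a), road(a,g)
round 2: derive flow(j,j) via R2 from flow(j,a), road(a,j)
round 3: derive flow(a,c) via R2 from flow(a,f), road(f,c)
round 3: derive flow(c,e) via R2 from flow(c,j), road(j,e)
round 3: derive flow(c,f) via R2 from flow(c,j), road(j,f)
round 3: derive flow(e,a) via R2 from flow(e,c), road(c,a)
round 3: derive flow(e,d) via R2 from flow(e,c), road(c,d)
round 3: derive flow(f,g) via R2 from flow(f,a), road(a,g)
round 3: derive flow(f,j) via R2 from flow(f,a), road(a,j)
round 4: derive flow(e,j) via R2 from flow(e,a), road(a,j)
round 4: derive flow(f,e) via R2 from flow(f,j), road(j,e)
round 4: derive flow(f,f) via R2 from flow(f,j), road(j,f)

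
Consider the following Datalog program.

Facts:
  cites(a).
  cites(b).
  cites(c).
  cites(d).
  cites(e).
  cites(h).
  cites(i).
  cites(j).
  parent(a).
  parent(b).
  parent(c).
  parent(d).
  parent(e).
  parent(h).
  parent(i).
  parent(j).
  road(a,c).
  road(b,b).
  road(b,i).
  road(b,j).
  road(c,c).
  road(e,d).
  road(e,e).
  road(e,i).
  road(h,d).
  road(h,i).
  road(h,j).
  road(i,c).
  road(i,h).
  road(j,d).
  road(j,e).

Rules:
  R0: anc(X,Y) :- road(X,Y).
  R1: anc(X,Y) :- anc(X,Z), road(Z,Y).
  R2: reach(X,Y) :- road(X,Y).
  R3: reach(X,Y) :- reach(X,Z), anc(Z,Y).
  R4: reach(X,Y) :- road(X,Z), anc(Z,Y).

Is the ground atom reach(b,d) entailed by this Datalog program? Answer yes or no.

yes

round 1: derive anc(a,c) via R0 from road(a,c)
round 1: derive anc(b,b) via R0 from road(b,b)
round 1: derive anc(b,i) via R0 from road(b,i)
round 1: derive anc(b,j) via R0 from road(b,j)
round 1: derive anc(c,c) via R0 from road(c,c)
round 1: derive anc(e,d) via R0 from road(e,d)
round 1: derive anc(e,e) via R0 from road(e,e)
round 1: derive anc(e,i) via R0 from road(e,i)
round 1: derive anc(h,d) via R0 from road(h,d)
round 1: derive anc(h,i) via R0 from road(h,i)
round 1: derive anc(h,j) via R0 from road(h,j)
round 1: derive anc(i,c) via R0 from road(i,c)
round 1: derive anc(i,h) via R0 from road(i,h)
round 1: derive anc(j,d) via R0 from road(j,d)
round 1: derive anc(j,e) via R0 from road(j,e)
round 1: derive reach(a,c) via R2 from road(a,c)
round 1: derive reach(b,b) via R2 from road(b,b)
round 1: derive reach(b,i) via R2 from road(b,i)
round 1: derive reach(b,j) via R2 from road(b,j)
round 1: derive reach(c,c) via R2 from road(c,c)
round 1: derive reach(e,d) via R2 from road(e,d)
round 1: derive reach(e,e) via R2 from road(e,e)
round 1: derive reach(e,i) via R2 from road(e,i)
round 1: derive reach(h,d) via R2 from road(h,d)
round 1: derive reach(h,i) via R2 from road(h,i)
round 1: derive reach(h,j) via R2 from road(h,j)
round 1: derive reach(i,c) via R2 from road(i,c)
round 1: derive reach(i,h) via R2 from road(i,h)
round 1: derive reach(j,d) via R2 from road(j,d)
round 1: derive reach(j,e) via R2 from road(j,e)
round 2: derive anc(b,c) via R1 from anc(b,i), road(i,c)
round 2: derive anc(b,d) via R1 from anc(b,j), road(j,d)
round 2: derive anc(b,e) via R1 from anc(b,j), road(j,e)
round 2: derive anc(b,h) via R1 from anc(b,i), road(i,h)
round 2: derive anc(e,c) via R1 from anc(e,i), road(i,c)
round 2: derive anc(e,h) via R1 from anc(e,i), road(i,h)
round 2: derive anc(h,c) via R1 from anc(h,i), road(i,c)
round 2: derive anc(h,e) via R1 from anc(h,j), road(j,e)
round 2: derive anc(h,h) via R1 from anc(h,i), road(i,h)
round 2: derive anc(i,d) via R1 from anc(i,h), road(h,d)
round 2: derive anc(i,i) via R1 from anc(i,h), road(h,i)
round 2: derive anc(i,j) via R1 from anc(i,h), road(h,j)
round 2: derive anc(j,i) via R1 from anc(j,e), road(e,i)
round 2: derive reach(b,c) via R3 from reach(b,i), anc(i,c)
round 2: derive reach(b,d) via R3 from reach(b,j), anc(j,d)
round 2: derive reach(b,e) via R3 from reach(b,j), anc(j,e)
round 2: derive reach(b,h) via R3 from reach(b,i), anc(i,h)
round 2: derive reach(e,c) via R3 from reach(e,i), anc(i,c)
round 2: derive reach(e,h) via R3 from reach(e,i), anc(i,h)
round 2: derive reach(h,c) via R3 from reach(h,i), anc(i,c)
round 2: derive reach(h,e) via R3 from reach(h,j), anc(j,e)
round 2: derive reach(h,h) via R3 from reach(h,i), anc(i,h)
round 2: derive reach(i,d) via R3 from reach(i,h), anc(h,d)
round 2: derive reach(i,i) via R3 from reach(i,h), anc(h,i)
round 2: derive reach(i,j) via R3 from reach(i,h), anc(h,j)
round 2: derive reach(j,i) via R3 from reach(j,e), anc(e,i)
round 3: derive anc(e,j) via R1 from anc(e,h), road(h,j)
round 3: derive anc(i,e) via R1 from anc(i,j), road(j,e)
round 3: derive anc(j,c) via R1 from anc(j,i), road(i,c)
round 3: derive anc(j,h) via R1 from anc(j,i), road(i,h)
round 3: derive reach(e,j) via R3 from reach(e,h), anc(h,j)
round 3: derive reach(i,e) via R3 from reach(i,h), anc(h,e)
round 3: derive reach(j,c) via R3 from reach(j,e), anc(e,c)
round 3: derive reach(j,h) via R3 from reach(j,e), anc(e,h)
round 3: derive reach(j,j) via R3 from reach(j,i), anc(i,j)
round 4: derive anc(j,j) via R1 from anc(j,h), road(h,j)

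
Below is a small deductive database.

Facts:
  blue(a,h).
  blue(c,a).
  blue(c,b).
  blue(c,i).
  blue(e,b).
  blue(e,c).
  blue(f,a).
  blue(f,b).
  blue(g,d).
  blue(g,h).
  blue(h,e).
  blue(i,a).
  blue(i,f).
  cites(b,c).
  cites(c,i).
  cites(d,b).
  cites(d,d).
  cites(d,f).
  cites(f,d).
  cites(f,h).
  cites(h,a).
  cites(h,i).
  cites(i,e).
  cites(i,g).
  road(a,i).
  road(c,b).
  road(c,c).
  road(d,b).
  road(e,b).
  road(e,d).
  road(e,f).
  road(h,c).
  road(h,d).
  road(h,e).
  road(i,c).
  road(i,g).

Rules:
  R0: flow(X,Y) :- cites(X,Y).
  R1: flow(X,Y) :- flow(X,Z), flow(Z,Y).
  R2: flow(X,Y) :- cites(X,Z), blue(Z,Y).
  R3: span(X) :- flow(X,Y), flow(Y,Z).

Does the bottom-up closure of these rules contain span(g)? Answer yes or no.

no

round 1: derive flow(b,c) via R0 from cites(b,c)
round 1: derive flow(c,i) via R0 from cites(c,i)
round 1: derive flow(d,b) via R0 from cites(d,b)
round 1: derive flow(d,d) via R0 from cites(d,d)
round 1: derive flow(d,f) via R0 from cites(d,f)
round 1: derive flow(f,d) via R0 from cites(f,d)
round 1: derive flow(f,h) via R0 from cites(f,h)
round 1: derive flow(h,a) via R0 from cites(h,a)
round 1: derive flow(h,i) via R0 from cites(h,i)
round 1: derive flow(i,e) via R0 from cites(i,e)
round 1: derive flow(i,g) via R0 from cites(i,g)
round 1: derive flow(b,a) via R2 from cites(b,c), blue(c,a)
round 1: derive flow(b,b) via R2 from cites(b,c), blue(c,b)
round 1: derive flow(b,i) via R2 from cites(b,c), blue(c,i)
round 1: derive flow(c,a) via R2 from cites(c,i), blue(i,a)
round 1: derive flow(c,f) via R2 from cites(c,i), blue(i,f)
round 1: derive flow(d,a) via R2 from cites(d,f), blue(f,a)
round 1: derive flow(f,e) via R2 from cites(f,h), blue(h,e)
round 1: derive flow(h,f) via R2 from cites(h,i), blue(i,f)
round 1: derive flow(h,h) via R2 from cites(h,a), blue(a,h)
round 1: derive flow(i,b) via R2 from cites(i,e), blue(e,b)
round 1: derive flow(i,c) via R2 from cites(i,e), blue(e,c)
round 1: derive flow(i,d) via R2 from cites(i,g), blue(g,d)
round 1: derive flow(i,h) via R2 from cites(i,g), blue(g,h)
round 2: derive flow(b,d) via R1 from flow(b,i), flow(i,d)
round 2: derive flow(b,e) via R1 from flow(b,i), flow(i,e)
round 2: derive flow(b,f) via R1 from flow(b,c), flow(c,f)
round 2: derive flow(b,g) via R1 from flow(b,i), flow(i,g)
round 2: derive flow(b,h) via R1 from flow(b,i), flow(i,h)
round 2: derive flow(c,b) via R1 from flow(c,i), flow(i,b)
round 2: derive flow(c,c) via R1 from flow(c,i), flow(i,c)
round 2: derive flow(c,d) via R1 from flow(c,f), flow(f,d)
round 2: derive flow(c,e) via R1 from flow(c,f), flow(f,e)
round 2: derive flow(c,g) via R1 from flow(c,i), flow(i,g)
round 2: derive flow(c,h) via R1 from flow(c,f), flow(f,h)
round 2: derive flow(d,c) via R1 from flow(d,b), flow(b,c)
round 2: derive flow(d,e) via R1 from flow(d,f), flow(f,e)
round 2: derive flow(d,h) via R1 from flow(d,f), flow(f,h)
round 2: derive flow(d,i) via R1 from flow(d,b), flow(b,i)
round 2: derive flow(f,a) via R1 from flow(f,d), flow(d,a)
round 2: derive flow(f,b) via R1 from flow(f,d), flow(d,b)
round 2: derive flow(f,f) via R1 from flow(f,d), flow(d,f)
round 2: derive flow(f,i) via R1 from flow(f,h), flow(h,i)
round 2: derive flow(h,b) via R1 from flow(h,i), flow(i,b)
round 2: derive flow(h,c) via R1 from flow(h,i), flow(i,c)
round 2: derive flow(h,d) via R1 from flow(h,f), flow(f,d)
round 2: derive flow(h,e) via R1 from flow(h,f), flow(f,e)
round 2: derive flow(h,g) via R1 from flow(h,i), flow(i,g)
round 2: derive flow(i,a) via R1 from flow(i,b), flow(b,a)
round 2: derive flow(i,f) via R1 from flow(i,c), flow(c,f)
round 2: derive flow(i,i) via R1 from flow(i,b), flow(b,i)
round 2: derive span(b) via R3 from flow(b,b), flow(b,a)
round 2: derive span(c) via R3 from flow(c,f), flow(f,d)
round 2: derive span(d) via R3 from flow(d,b), flow(b,a)
round 2: derive span(f) via R3 from flow(f,d), flow(d,a)
round 2: derive span(h) via R3 from flow(h,f), flow(f,d)
round 2: derive span(i) via R3 from flow(i,b), flow(b,a)
round 3: derive flow(d,g) via R1 from flow(d,b), flow(b,g)
round 3: derive flow(f,c) via R1 from flow(f,b), flow(b,c)
round 3: derive flow(f,g) via R1 from flow(f,b), flow(b,g)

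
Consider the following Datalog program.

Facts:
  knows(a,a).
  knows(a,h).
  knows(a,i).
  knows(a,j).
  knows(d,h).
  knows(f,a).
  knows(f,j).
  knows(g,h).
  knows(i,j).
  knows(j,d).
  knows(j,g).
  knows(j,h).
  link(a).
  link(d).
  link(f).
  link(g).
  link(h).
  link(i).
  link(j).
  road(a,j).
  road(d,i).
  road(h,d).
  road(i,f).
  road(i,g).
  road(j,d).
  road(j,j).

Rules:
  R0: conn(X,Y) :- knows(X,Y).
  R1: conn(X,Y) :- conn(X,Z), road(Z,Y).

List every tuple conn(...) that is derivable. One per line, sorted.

conn(a,a)
conn(a,d)
conn(a,f)
conn(a,g)
conn(a,h)
conn(a,i)
conn(a,j)
conn(d,d)
conn(d,f)
conn(d,g)
conn(d,h)
conn(d,i)
conn(f,a)
conn(f,d)
conn(f,f)
conn(f,g)
conn(f,i)
conn(f,j)
conn(g,d)
conn(g,f)
conn(g,g)
conn(g,h)
conn(g,i)
conn(i,d)
conn(i,f)
conn(i,g)
conn(i,i)
conn(i,j)
conn(j,d)
conn(j,f)
conn(j,g)
conn(j,h)
conn(j,i)

round 1: derive conn(a,a) via R0 from knows(a,a)
round 1: derive conn(a,h) via R0 from knows(a,h)
round 1: derive conn(a,i) via R0 from knows(a,i)
round 1: derive conn(a,j) via R0 from knows(a,j)
round 1: derive conn(d,h) via R0 from knows(d,h)
round 1: derive conn(f,a) via R0 from knows(f,a)
round 1: derive conn(f,j) via R0 from knows(f,j)
round 1: derive conn(g,h) via R0 from knows(g,h)
round 1: derive conn(i,j) via R0 from knows(i,j)
round 1: derive conn(j,d) via R0 from knows(j,d)
round 1: derive conn(j,g) via R0 from knows(j,g)
round 1: derive conn(j,h) via R0 from knows(j,h)
round 2: derive conn(a,d) via R1 from conn(a,h), road(h,d)
round 2: derive conn(a,f) via R1 from conn(a,i), road(i,f)
round 2: derive conn(a,g) via R1 from conn(a,i), road(i,g)
round 2: derive conn(d,d) via R1 from conn(d,h), road(h,d)
round 2: derive conn(f,d) via R1 from conn(f,j), road(j,d)
round 2: derive conn(g,d) via R1 from conn(g,h), road(h,d)
round 2: derive conn(i,d) via R1 from conn(i,j), road(j,d)
round 2: derive conn(j,i) via R1 from conn(j,d), road(d,i)
round 3: derive conn(d,i) via R1 from conn(d,d), road(d,i)
round 3: derive conn(f,i) via R1 from conn(f,d), road(d,i)
round 3: derive conn(g,i) via R1 from conn(g,d), road(d,i)
round 3: derive conn(i,i) via R1 from conn(i,d), road(d,i)
round 3: derive conn(j,f) via R1 from conn(j,i), road(i,f)
round 4: derive conn(d,f) via R1 from conn(d,i), road(i,f)
round 4: derive conn(d,g) via R1 from conn(d,i), road(i,g)
round 4: derive conn(f,f) via R1 from conn(f,i), road(i,f)
round 4: derive conn(f,g) via R1 from conn(f,i), road(i,g)
round 4: derive conn(g,f) via R1 from conn(g,i), road(i,f)
round 4: derive conn(g,g) via R1 from conn(g,i), road(i,g)
round 4: derive conn(i,f) via R1 from conn(i,i), road(i,f)
round 4: derive conn(i,g) via R1 from conn(i,i), road(i,g)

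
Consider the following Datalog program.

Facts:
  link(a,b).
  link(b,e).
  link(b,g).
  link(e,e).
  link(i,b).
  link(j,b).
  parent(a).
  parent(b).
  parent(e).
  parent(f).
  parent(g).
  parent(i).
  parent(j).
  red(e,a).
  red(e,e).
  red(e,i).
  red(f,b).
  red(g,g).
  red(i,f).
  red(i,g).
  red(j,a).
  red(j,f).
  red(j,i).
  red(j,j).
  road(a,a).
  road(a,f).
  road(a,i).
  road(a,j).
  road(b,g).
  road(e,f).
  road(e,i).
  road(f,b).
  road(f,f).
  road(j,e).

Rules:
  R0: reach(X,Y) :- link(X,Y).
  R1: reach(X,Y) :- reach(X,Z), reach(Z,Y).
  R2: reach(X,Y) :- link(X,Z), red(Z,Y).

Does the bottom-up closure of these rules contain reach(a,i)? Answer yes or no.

round 1: derive reach(a,b) via R0 from link(a,b)
round 1: derive reach(b,e) via R0 from link(b,e)
round 1: derive reach(b,g) via R0 from link(b,g)
round 1: derive reach(e,e) via R0 from link(e,e)
round 1: derive reach(i,b) via R0 from link(i,b)
round 1: derive reach(j,b) via R0 from link(j,b)
round 1: derive reach(b,a) via R2 from link(b,e), red(e,a)
round 1: derive reach(b,i) via R2 from link(b,e), red(e,i)
round 1: derive reach(e,a) via R2 from link(e,e), red(e,a)
round 1: derive reach(e,i) via R2 from link(e,e), red(e,i)
round 2: derive reach(a,a) via R1 from reach(a,b), reach(b,a)
round 2: derive reach(a,e) via R1 from reach(a,b), reach(b,e)
round 2: derive reach(a,g) via R1 from reach(a,b), reach(b,g)
round 2: derive reach(a,i) via R1 from reach(a,b), reach(b,i)
round 2: derive reach(b,b) via R1 from reach(b,a), reach(a,b)
round 2: derive reach(e,b) via R1 from reach(e,a), reach(a,b)
round 2: derive reach(i,a) via R1 from reach(i,b), reach(b,a)
round 2: derive reach(i,e) via R1 from reach(i,b), reach(b,e)
round 2: derive reach(i,g) via R1 from reach(i,b), reach(b,g)
round 2: derive reach(i,i) via R1 from reach(i,b), reach(b,i)
round 2: derive reach(j,a) via R1 from reach(j,b), reach(b,a)
round 2: derive reach(j,e) via R1 from reach(j,b), reach(b,e)
round 2: derive reach(j,g) via R1 from reach(j,b), reach(b,g)
round 2: derive reach(j,i) via R1 from reach(j,b), reach(b,i)
round 3: derive reach(e,g) via R1 from reach(e,a), reach(a,g)

yes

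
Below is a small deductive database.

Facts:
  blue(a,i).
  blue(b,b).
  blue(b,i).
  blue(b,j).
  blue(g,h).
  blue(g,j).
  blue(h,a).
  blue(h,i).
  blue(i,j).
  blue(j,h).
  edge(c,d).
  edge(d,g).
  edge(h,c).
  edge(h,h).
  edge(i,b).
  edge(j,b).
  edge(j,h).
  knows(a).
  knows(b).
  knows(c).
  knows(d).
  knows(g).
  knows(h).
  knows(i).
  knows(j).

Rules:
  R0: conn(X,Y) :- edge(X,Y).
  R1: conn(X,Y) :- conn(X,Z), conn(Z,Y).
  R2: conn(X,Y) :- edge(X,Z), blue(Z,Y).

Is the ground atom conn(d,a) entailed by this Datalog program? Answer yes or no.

round 1: derive conn(c,d) via R0 from edge(c,d)
round 1: derive conn(d,g) via R0 from edge(d,g)
round 1: derive conn(h,c) via R0 from edge(h,c)
round 1: derive conn(h,h) via R0 from edge(h,h)
round 1: derive conn(i,b) via R0 from edge(i,b)
round 1: derive conn(j,b) via R0 from edge(j,b)
round 1: derive conn(j,h) via R0 from edge(j,h)
round 1: derive conn(d,h) via R2 from edge(d,g), blue(g,h)
round 1: derive conn(d,j) via R2 from edge(d,g), blue(g,j)
round 1: derive conn(h,a) via R2 from edge(h,h), blue(h,a)
round 1: derive conn(h,i) via R2 from edge(h,h), blue(h,i)
round 1: derive conn(i,i) via R2 from edge(i,b), blue(b,i)
round 1: derive conn(i,j) via R2 from edge(i,b), blue(b,j)
round 1: derive conn(j,a) via R2 from edge(j,h), blue(h,a)
round 1: derive conn(j,i) via R2 from edge(j,b), blue(b,i)
round 1: derive conn(j,j) via R2 from edge(j,b), blue(b,j)
round 2: derive conn(c,g) via R1 from conn(c,d), conn(d,g)
round 2: derive conn(c,h) via R1 from conn(c,d), conn(d,h)
round 2: derive conn(c,j) via R1 from conn(c,d), conn(d,j)
round 2: derive conn(d,a) via R1 from conn(d,h), conn(h,a)
round 2: derive conn(d,b) via R1 from conn(d,j), conn(j,b)
round 2: derive conn(d,c) via R1 from conn(d,h), conn(h,c)
round 2: derive conn(d,i) via R1 from conn(d,h), conn(h,i)
round 2: derive conn(h,b) via R1 from conn(h,i), conn(i,b)
round 2: derive conn(h,d) via R1 from conn(h,c), conn(c,d)
round 2: derive conn(h,j) via R1 from conn(h,i), conn(i,j)
round 2: derive conn(i,a) via R1 from conn(i,j), conn(j,a)
round 2: derive conn(i,h) via R1 from conn(i,j), conn(j,h)
round 2: derive conn(j,c) via R1 from conn(j,h), conn(h,c)
round 3: derive conn(c,a) via R1 from conn(c,d), conn(d,a)
round 3: derive conn(c,b) via R1 from conn(c,d), conn(d,b)
round 3: derive conn(c,c) via R1 from conn(c,d), conn(d,c)
round 3: derive conn(c,i) via R1 from conn(c,d), conn(d,i)
round 3: derive conn(d,d) via R1 from conn(d,c), conn(c,d)
round 3: derive conn(h,g) via R1 from conn(h,c), conn(c,g)
round 3: derive conn(i,c) via R1 from conn(i,h), conn(h,c)
round 3: derive conn(i,d) via R1 from conn(i,h), conn(h,d)
round 3: derive conn(j,d) via R1 from conn(j,c), conn(c,d)
round 3: derive conn(j,g) via R1 from conn(j,c), conn(c,g)
round 4: derive conn(i,g) via R1 from conn(i,c), conn(c,g)

yes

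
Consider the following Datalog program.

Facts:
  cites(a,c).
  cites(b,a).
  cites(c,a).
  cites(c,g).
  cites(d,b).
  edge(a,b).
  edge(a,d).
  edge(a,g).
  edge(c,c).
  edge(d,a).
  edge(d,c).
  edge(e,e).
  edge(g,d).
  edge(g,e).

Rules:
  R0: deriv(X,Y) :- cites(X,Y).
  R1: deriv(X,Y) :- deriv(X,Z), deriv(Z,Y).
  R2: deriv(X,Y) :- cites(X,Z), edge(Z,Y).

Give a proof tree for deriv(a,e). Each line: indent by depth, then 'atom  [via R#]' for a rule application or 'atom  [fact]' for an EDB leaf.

deriv(a,e)  [via R1]
  deriv(a,c)  [via R0]
    cites(a,c)  [fact]
  deriv(c,e)  [via R2]
    cites(c,g)  [fact]
    edge(g,e)  [fact]

round 1: derive deriv(a,c) via R0 from cites(a,c)
round 1: derive deriv(b,a) via R0 from cites(b,a)
round 1: derive deriv(c,a) via R0 from cites(c,a)
round 1: derive deriv(c,g) via R0 from cites(c,g)
round 1: derive deriv(d,b) via R0 from cites(d,b)
round 1: derive deriv(b,b) via R2 from cites(b,a), edge(a,b)
round 1: derive deriv(b,d) via R2 from cites(b,a), edge(a,d)
round 1: derive deriv(b,g) via R2 from cites(b,a), edge(a,g)
round 1: derive deriv(c,b) via R2 from cites(c,a), edge(a,b)
round 1: derive deriv(c,d) via R2 from cites(c,a), edge(a,d)
round 1: derive deriv(c,e) via R2 from cites(c,g), edge(g,e)
round 2: derive deriv(a,a) via R1 from deriv(a,c), deriv(c,a)
round 2: derive deriv(a,b) via R1 from deriv(a,c), deriv(c,b)
round 2: derive deriv(a,d) via R1 from deriv(a,c), deriv(c,d)
round 2: derive deriv(a,e) via R1 from deriv(a,c), deriv(c,e)
round 2: derive deriv(a,g) via R1 from deriv(a,c), deriv(c,g)
round 2: derive deriv(b,c) via R1 from deriv(b,a), deriv(a,c)
round 2: derive deriv(c,c) via R1 from deriv(c,a), deriv(a,c)
round 2: derive deriv(d,a) via R1 from deriv(d,b), deriv(b,a)
round 2: derive deriv(d,d) via R1 from deriv(d,b), deriv(b,d)
round 2: derive deriv(d,g) via R1 from deriv(d,b), deriv(b,g)
round 3: derive deriv(b,e) via R1 from deriv(b,a), deriv(a,e)
round 3: derive deriv(d,c) via R1 from deriv(d,a), deriv(a,c)
round 3: derive deriv(d,e) via R1 from deriv(d,a), deriv(a,e)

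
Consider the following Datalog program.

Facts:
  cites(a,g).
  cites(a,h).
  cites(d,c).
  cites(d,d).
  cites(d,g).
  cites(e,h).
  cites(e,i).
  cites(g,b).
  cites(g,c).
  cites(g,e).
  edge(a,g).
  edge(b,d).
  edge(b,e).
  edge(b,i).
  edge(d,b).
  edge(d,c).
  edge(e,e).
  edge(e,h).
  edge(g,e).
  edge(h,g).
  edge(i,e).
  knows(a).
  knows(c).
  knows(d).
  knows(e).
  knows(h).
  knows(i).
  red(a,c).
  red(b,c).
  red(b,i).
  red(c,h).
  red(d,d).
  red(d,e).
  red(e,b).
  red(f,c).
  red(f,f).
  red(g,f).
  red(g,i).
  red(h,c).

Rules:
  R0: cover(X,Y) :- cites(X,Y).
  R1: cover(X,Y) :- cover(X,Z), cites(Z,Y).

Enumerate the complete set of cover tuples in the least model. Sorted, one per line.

cover(a,b)
cover(a,c)
cover(a,e)
cover(a,g)
cover(a,h)
cover(a,i)
cover(d,b)
cover(d,c)
cover(d,d)
cover(d,e)
cover(d,g)
cover(d,h)
cover(d,i)
cover(e,h)
cover(e,i)
cover(g,b)
cover(g,c)
cover(g,e)
cover(g,h)
cover(g,i)

round 1: derive cover(a,g) via R0 from cites(a,g)
round 1: derive cover(a,h) via R0 from cites(a,h)
round 1: derive cover(d,c) via R0 from cites(d,c)
round 1: derive cover(d,d) via R0 from cites(d,d)
round 1: derive cover(d,g) via R0 from cites(d,g)
round 1: derive cover(e,h) via R0 from cites(e,h)
round 1: derive cover(e,i) via R0 from cites(e,i)
round 1: derive cover(g,b) via R0 from cites(g,b)
round 1: derive cover(g,c) via R0 from cites(g,c)
round 1: derive cover(g,e) via R0 from cites(g,e)
round 2: derive cover(a,b) via R1 from cover(a,g), cites(g,b)
round 2: derive cover(a,c) via R1 from cover(a,g), cites(g,c)
round 2: derive cover(a,e) via R1 from cover(a,g), cites(g,e)
round 2: derive cover(d,b) via R1 from cover(d,g), cites(g,b)
round 2: derive cover(d,e) via R1 from cover(d,g), cites(g,e)
round 2: derive cover(g,h) via R1 from cover(g,e), cites(e,h)
round 2: derive cover(g,i) via R1 from cover(g,e), cites(e,i)
round 3: derive cover(a,i) via R1 from cover(a,e), cites(e,i)
round 3: derive cover(d,h) via R1 from cover(d,e), cites(e,h)
round 3: derive cover(d,i) via R1 from cover(d,e), cites(e,i)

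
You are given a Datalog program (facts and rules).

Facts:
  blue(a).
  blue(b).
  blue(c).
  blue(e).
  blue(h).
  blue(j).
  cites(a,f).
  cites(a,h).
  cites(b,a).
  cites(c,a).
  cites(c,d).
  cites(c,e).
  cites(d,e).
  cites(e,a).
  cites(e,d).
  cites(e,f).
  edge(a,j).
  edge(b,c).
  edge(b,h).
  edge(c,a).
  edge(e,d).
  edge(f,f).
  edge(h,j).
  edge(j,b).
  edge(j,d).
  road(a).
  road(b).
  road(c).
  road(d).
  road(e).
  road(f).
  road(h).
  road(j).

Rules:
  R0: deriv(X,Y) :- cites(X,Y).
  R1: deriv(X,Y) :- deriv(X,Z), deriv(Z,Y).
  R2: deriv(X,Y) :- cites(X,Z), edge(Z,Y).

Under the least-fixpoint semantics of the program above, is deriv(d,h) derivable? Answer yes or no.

round 1: derive deriv(a,f) via R0 from cites(a,f)
round 1: derive deriv(a,h) via R0 from cites(a,h)
round 1: derive deriv(b,a) via R0 from cites(b,a)
round 1: derive deriv(c,a) via R0 from cites(c,a)
round 1: derive deriv(c,d) via R0 from cites(c,d)
round 1: derive deriv(c,e) via R0 from cites(c,e)
round 1: derive deriv(d,e) via R0 from cites(d,e)
round 1: derive deriv(e,a) via R0 from cites(e,a)
round 1: derive deriv(e,d) via R0 from cites(e,d)
round 1: derive deriv(e,f) via R0 from cites(e,f)
round 1: derive deriv(a,j) via R2 from cites(a,h), edge(h,j)
round 1: derive deriv(b,j) via R2 from cites(b,a), edge(a,j)
round 1: derive deriv(c,j) via R2 from cites(c,a), edge(a,j)
round 1: derive deriv(d,d) via R2 from cites(d,e), edge(e,d)
round 1: derive deriv(e,j) via R2 from cites(e,a), edge(a,j)
round 2: derive deriv(b,f) via R1 from deriv(b,a), deriv(a,f)
round 2: derive deriv(b,h) via R1 from deriv(b,a), deriv(a,h)
round 2: derive deriv(c,f) via R1 from deriv(c,a), deriv(a,f)
round 2: derive deriv(c,h) via R1 from deriv(c,a), deriv(a,h)
round 2: derive deriv(d,a) via R1 from deriv(d,e), deriv(e,a)
round 2: derive deriv(d,f) via R1 from deriv(d,e), deriv(e,f)
round 2: derive deriv(d,j) via R1 from deriv(d,e), deriv(e,j)
round 2: derive deriv(e,e) via R1 from deriv(e,d), deriv(d,e)
round 2: derive deriv(e,h) via R1 from deriv(e,a), deriv(a,h)
round 3: derive deriv(d,h) via R1 from deriv(d,a), deriv(a,h)

yes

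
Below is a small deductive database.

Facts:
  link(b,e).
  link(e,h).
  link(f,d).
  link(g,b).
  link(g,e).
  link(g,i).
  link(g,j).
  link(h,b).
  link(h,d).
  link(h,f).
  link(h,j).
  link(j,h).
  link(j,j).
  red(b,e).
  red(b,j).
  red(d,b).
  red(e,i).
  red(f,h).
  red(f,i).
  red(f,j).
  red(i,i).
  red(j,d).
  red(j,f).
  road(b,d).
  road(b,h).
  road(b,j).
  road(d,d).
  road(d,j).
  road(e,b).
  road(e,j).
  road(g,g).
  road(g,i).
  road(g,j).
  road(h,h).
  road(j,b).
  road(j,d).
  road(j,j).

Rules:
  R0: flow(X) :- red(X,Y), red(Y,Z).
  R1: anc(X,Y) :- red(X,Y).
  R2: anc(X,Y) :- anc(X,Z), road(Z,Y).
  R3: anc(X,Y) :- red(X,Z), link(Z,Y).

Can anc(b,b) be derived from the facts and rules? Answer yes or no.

yes

round 1: derive anc(b,e) via R1 from red(b,e)
round 1: derive anc(b,j) via R1 from red(b,j)
round 1: derive anc(d,b) via R1 from red(d,b)
round 1: derive anc(e,i) via R1 from red(e,i)
round 1: derive anc(f,h) via R1 from red(f,h)
round 1: derive anc(f,i) via R1 from red(f,i)
round 1: derive anc(f,j) via R1 from red(f,j)
round 1: derive anc(i,i) via R1 from red(i,i)
round 1: derive anc(j,d) via R1 from red(j,d)
round 1: derive anc(j,f) via R1 from red(j,f)
round 1: derive anc(b,h) via R3 from red(b,e), link(e,h)
round 1: derive anc(d,e) via R3 from red(d,b), link(b,e)
round 1: derive anc(f,b) via R3 from red(f,h), link(h,b)
round 1: derive anc(f,d) via R3 from red(f,h), link(h,d)
round 1: derive anc(f,f) via R3 from red(f,h), link(h,f)
round 2: derive anc(b,b) via R2 from anc(b,e), road(e,b)
round 2: derive anc(b,d) via R2 from anc(b,j), road(j,d)
round 2: derive anc(d,d) via R2 from anc(d,b), road(b,d)
round 2: derive anc(d,h) via R2 from anc(d,b), road(b,h)
round 2: derive anc(d,j) via R2 from anc(d,b), road(b,j)
round 2: derive anc(j,j) via R2 from anc(j,d), road(d,j)
round 3: derive anc(j,b) via R2 from anc(j,j), road(j,b)
round 4: derive anc(j,h) via R2 from anc(j,b), road(b,h)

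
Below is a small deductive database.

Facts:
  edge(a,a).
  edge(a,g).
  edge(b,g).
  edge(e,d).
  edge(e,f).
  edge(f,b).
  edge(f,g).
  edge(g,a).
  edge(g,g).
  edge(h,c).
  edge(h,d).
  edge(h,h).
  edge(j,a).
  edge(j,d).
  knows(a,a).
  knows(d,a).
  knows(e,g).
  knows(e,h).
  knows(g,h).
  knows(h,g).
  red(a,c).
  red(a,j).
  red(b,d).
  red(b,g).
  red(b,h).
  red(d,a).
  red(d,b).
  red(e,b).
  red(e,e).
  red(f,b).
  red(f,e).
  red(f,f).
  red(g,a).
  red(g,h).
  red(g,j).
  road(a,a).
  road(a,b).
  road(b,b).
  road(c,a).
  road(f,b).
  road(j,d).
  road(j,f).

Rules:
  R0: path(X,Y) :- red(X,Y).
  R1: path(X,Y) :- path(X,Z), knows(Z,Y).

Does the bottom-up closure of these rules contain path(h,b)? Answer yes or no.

no

round 1: derive path(a,c) via R0 from red(a,c)
round 1: derive path(a,j) via R0 from red(a,j)
round 1: derive path(b,d) via R0 from red(b,d)
round 1: derive path(b,g) via R0 from red(b,g)
round 1: derive path(b,h) via R0 from red(b,h)
round 1: derive path(d,a) via R0 from red(d,a)
round 1: derive path(d,b) via R0 from red(d,b)
round 1: derive path(e,b) via R0 from red(e,b)
round 1: derive path(e,e) via R0 from red(e,e)
round 1: derive path(f,b) via R0 from red(f,b)
round 1: derive path(f,e) via R0 from red(f,e)
round 1: derive path(f,f) via R0 from red(f,f)
round 1: derive path(g,a) via R0 from red(g,a)
round 1: derive path(g,h) via R0 from red(g,h)
round 1: derive path(g,j) via R0 from red(g,j)
round 2: derive path(b,a) via R1 from path(b,d), knows(d,a)
round 2: derive path(e,g) via R1 from path(e,e), knows(e,g)
round 2: derive path(e,h) via R1 from path(e,e), knows(e,h)
round 2: derive path(f,g) via R1 from path(f,e), knows(e,g)
round 2: derive path(f,h) via R1 from path(f,e), knows(e,h)
round 2: derive path(g,g) via R1 from path(g,h), knows(h,g)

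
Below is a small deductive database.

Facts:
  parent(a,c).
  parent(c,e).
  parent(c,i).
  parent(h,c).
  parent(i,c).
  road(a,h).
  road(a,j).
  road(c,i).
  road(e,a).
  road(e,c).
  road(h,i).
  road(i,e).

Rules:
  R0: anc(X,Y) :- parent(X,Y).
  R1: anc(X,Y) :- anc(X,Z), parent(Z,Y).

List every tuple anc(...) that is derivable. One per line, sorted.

anc(a,c)
anc(a,e)
anc(a,i)
anc(c,c)
anc(c,e)
anc(c,i)
anc(h,c)
anc(h,e)
anc(h,i)
anc(i,c)
anc(i,e)
anc(i,i)

round 1: derive anc(a,c) via R0 from parent(a,c)
round 1: derive anc(c,e) via R0 from parent(c,e)
round 1: derive anc(c,i) via R0 from parent(c,i)
round 1: derive anc(h,c) via R0 from parent(h,c)
round 1: derive anc(i,c) via R0 from parent(i,c)
round 2: derive anc(a,e) via R1 from anc(a,c), parent(c,e)
round 2: derive anc(a,i) via R1 from anc(a,c), parent(c,i)
round 2: derive anc(c,c) via R1 from anc(c,i), parent(i,c)
round 2: derive anc(h,e) via R1 from anc(h,c), parent(c,e)
round 2: derive anc(h,i) via R1 from anc(h,c), parent(c,i)
round 2: derive anc(i,e) via R1 from anc(i,c), parent(c,e)
round 2: derive anc(i,i) via R1 from anc(i,c), parent(c,i)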